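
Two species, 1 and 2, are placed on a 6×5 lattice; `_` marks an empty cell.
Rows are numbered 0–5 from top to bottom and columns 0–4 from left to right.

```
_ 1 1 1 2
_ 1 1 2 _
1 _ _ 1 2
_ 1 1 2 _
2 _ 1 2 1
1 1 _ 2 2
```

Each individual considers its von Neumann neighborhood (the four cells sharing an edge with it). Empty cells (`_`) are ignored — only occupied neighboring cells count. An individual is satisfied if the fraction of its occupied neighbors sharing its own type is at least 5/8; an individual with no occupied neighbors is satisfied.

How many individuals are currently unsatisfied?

Row 0: (0,1)1 2/2 satisfied · (0,2)1 3/3 satisfied · (0,3)1 1/3 not · (0,4)2 0/1 not
Row 1: (1,1)1 2/2 satisfied · (1,2)1 2/3 satisfied · (1,3)2 0/3 not
Row 2: (2,0)1 0/0 satisfied · (2,3)1 0/3 not · (2,4)2 0/1 not
Row 3: (3,1)1 1/1 satisfied · (3,2)1 2/3 satisfied · (3,3)2 1/3 not
Row 4: (4,0)2 0/1 not · (4,2)1 1/2 not · (4,3)2 2/4 not · (4,4)1 0/2 not
Row 5: (5,0)1 1/2 not · (5,1)1 1/1 satisfied · (5,3)2 2/2 satisfied · (5,4)2 1/2 not
Unsatisfied: (0,3), (0,4), (1,3), (2,3), (2,4), (3,3), (4,0), (4,2), (4,3), (4,4), (5,0), (5,4) — 12 in total.

12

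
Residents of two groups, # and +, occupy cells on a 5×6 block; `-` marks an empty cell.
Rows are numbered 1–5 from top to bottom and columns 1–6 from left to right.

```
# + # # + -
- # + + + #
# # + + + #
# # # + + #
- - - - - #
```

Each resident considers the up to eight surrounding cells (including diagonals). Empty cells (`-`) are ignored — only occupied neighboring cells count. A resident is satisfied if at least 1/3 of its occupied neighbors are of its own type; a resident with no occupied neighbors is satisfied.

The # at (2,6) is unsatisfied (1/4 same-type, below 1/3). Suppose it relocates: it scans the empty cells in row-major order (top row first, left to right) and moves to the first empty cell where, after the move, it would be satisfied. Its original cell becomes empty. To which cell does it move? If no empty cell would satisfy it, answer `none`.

(2,1)

Vacating (2,6). Empty cells in order:
  (1,6): 0/2 same-type → still unsatisfied.
  (2,1): 4/5 same-type → satisfied — stop here.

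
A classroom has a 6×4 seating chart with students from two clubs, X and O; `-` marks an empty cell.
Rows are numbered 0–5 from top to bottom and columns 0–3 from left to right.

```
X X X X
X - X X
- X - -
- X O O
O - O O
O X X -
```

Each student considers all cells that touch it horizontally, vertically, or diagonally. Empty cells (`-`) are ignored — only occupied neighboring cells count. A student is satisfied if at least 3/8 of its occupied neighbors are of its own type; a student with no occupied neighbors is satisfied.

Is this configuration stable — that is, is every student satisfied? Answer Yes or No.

No

Row 0: (0,0)X 2/2 ok · (0,1)X 4/4 ok · (0,2)X 4/4 ok · (0,3)X 3/3 ok
Row 1: (1,0)X 3/3 ok · (1,2)X 5/5 ok · (1,3)X 3/3 ok
Row 2: (2,1)X 3/4 ok
Row 3: (3,1)X 1/4 unhappy · (3,2)O 3/5 ok · (3,3)O 3/3 ok
Row 4: (4,0)O 1/3 unhappy · (4,2)O 3/6 ok · (4,3)O 3/4 ok
Row 5: (5,0)O 1/2 ok · (5,1)X 1/4 unhappy · (5,2)X 1/3 unhappy
For instance (3,1) has only 1/4 same-type neighbors, below 3/8.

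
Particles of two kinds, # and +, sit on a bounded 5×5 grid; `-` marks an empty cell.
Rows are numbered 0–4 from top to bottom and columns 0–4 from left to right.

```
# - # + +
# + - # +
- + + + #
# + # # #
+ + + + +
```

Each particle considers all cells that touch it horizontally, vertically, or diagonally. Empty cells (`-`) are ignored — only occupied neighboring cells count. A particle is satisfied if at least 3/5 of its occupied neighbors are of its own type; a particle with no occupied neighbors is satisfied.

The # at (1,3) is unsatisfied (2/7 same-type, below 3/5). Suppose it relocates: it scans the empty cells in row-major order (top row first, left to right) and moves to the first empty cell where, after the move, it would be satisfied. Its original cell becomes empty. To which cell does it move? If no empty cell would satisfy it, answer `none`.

Vacating (1,3). Empty cells in order:
  (0,1): 3/4 same-type → satisfied — stop here.

(0,1)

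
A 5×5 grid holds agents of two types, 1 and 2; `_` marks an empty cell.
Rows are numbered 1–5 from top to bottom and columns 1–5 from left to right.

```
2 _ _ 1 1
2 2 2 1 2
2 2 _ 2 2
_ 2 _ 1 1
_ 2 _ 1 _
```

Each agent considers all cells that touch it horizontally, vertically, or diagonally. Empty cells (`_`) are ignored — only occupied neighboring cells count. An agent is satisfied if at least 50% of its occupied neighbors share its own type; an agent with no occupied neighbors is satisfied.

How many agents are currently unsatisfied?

3

(1,1)2 2/2 satisfied
(1,4)1 2/4 satisfied
(1,5)1 2/3 satisfied
(2,1)2 4/4 satisfied
(2,2)2 5/5 satisfied
(2,3)2 3/5 satisfied
(2,4)1 2/6 not
(2,5)2 2/5 not
(3,1)2 4/4 satisfied
(3,2)2 5/5 satisfied
(3,4)2 3/6 satisfied
(3,5)2 2/5 not
(4,2)2 3/3 satisfied
(4,4)1 2/4 satisfied
(4,5)1 2/4 satisfied
(5,2)2 1/1 satisfied
(5,4)1 2/2 satisfied
Unsatisfied: (2,4), (2,5), (3,5) — 3 in total.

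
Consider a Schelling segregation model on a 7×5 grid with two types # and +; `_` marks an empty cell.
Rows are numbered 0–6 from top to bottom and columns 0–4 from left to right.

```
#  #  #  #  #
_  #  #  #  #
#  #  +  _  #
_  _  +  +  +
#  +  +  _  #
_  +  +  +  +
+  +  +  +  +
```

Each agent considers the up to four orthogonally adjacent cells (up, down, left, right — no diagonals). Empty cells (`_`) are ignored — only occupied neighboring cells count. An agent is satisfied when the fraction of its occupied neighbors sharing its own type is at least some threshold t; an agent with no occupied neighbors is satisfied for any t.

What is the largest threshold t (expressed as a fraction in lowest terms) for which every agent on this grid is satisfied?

Row 0: (0,0)# 1/1 · (0,1)# 3/3 · (0,2)# 3/3 · (0,3)# 3/3 · (0,4)# 2/2
Row 1: (1,1)# 3/3 · (1,2)# 3/4 · (1,3)# 3/3 · (1,4)# 3/3
Row 2: (2,0)# 1/1 · (2,1)# 2/3 · (2,2)+ 1/3 · (2,4)# 1/2
Row 3: (3,2)+ 3/3 · (3,3)+ 2/2 · (3,4)+ 1/3
Row 4: (4,0)# 0/1 · (4,1)+ 2/3 · (4,2)+ 3/3 · (4,4)# 0/2
Row 5: (5,1)+ 3/3 · (5,2)+ 4/4 · (5,3)+ 3/3 · (5,4)+ 2/3
Row 6: (6,0)+ 1/1 · (6,1)+ 3/3 · (6,2)+ 3/3 · (6,3)+ 3/3 · (6,4)+ 2/2
The smallest same-type fraction is 0/1 at (4,0), which reduces to 0/1. Any threshold above that leaves this agent unsatisfied.

0/1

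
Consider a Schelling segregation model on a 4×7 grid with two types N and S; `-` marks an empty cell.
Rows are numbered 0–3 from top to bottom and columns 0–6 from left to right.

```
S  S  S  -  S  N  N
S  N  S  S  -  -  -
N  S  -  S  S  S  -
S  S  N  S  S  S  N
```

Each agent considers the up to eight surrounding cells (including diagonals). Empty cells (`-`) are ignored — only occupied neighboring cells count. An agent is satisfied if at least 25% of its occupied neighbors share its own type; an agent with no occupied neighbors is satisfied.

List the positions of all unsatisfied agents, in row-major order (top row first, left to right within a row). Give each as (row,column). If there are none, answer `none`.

(0,0)S 2/3 ok
(0,1)S 4/5 ok
(0,2)S 3/4 ok
(0,4)S 1/2 ok
(0,5)N 1/2 ok
(0,6)N 1/1 ok
(1,0)S 3/5 ok
(1,1)N 1/7 unhappy
(1,2)S 5/6 ok
(1,3)S 5/5 ok
(2,0)N 1/5 unhappy
(2,1)S 4/7 ok
(2,3)S 5/6 ok
(2,4)S 6/6 ok
(2,5)S 3/4 ok
(3,0)S 2/3 ok
(3,1)S 2/4 ok
(3,2)N 0/4 unhappy
(3,3)S 3/4 ok
(3,4)S 5/5 ok
(3,5)S 3/4 ok
(3,6)N 0/2 unhappy

(1,1), (2,0), (3,2), (3,6)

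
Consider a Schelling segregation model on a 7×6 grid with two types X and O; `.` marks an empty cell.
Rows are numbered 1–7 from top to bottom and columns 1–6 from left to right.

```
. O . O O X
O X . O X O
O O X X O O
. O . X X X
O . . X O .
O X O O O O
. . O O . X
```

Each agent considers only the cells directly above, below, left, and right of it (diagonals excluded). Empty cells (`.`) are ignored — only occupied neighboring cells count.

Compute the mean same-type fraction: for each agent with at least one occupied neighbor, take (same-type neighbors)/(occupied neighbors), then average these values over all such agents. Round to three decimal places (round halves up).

(1,2)O 0/1
(1,4)O 2/2
(1,5)O 1/3
(1,6)X 0/2
(2,1)O 1/2
(2,2)X 0/3
(2,4)O 1/3
(2,5)X 0/4
(2,6)O 1/3
(3,1)O 2/2
(3,2)O 2/4
(3,3)X 1/2
(3,4)X 2/4
(3,5)O 1/4
(3,6)O 2/3
(4,2)O 1/1
(4,4)X 3/3
(4,5)X 2/4
(4,6)X 1/2
(5,1)O 1/1
(5,4)X 1/3
(5,5)O 1/3
(6,1)O 1/2
(6,2)X 0/2
(6,3)O 2/3
(6,4)O 3/4
(6,5)O 3/3
(6,6)O 1/2
(7,3)O 2/2
(7,4)O 2/2
(7,6)X 0/1
Sum over 31 agents: 0/1 + 2/2 + 1/3 + 0/2 + 1/2 + 0/3 + 1/3 + 0/4 + 1/3 + 2/2 + 2/4 + 1/2 + 2/4 + 1/4 + 2/3 + 1/1 + 3/3 + 2/4 + 1/2 + 1/1 + 1/3 + 1/3 + 1/2 + 0/2 + 2/3 + 3/4 + 3/3 + 1/2 + 2/2 + 2/2 + 0/1 = 16; mean = 16 ÷ 31 = 16/31 = 0.516129… → 0.516.

0.516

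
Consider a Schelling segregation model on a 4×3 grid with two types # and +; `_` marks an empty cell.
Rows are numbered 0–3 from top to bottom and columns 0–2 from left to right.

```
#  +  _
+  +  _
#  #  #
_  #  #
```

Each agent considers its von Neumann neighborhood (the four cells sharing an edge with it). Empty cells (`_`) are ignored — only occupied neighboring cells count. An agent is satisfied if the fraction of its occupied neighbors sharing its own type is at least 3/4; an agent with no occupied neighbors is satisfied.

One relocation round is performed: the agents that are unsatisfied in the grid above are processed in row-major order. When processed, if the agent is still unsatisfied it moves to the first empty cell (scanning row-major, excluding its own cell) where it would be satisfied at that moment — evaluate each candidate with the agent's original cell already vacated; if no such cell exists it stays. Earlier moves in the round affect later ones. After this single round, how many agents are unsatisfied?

Initially unsatisfied (in order): (0,0), (0,1), (1,0), (1,1), (2,0).
  (0,0) → (3,0).
  (0,1): now satisfied by earlier moves; stays.
  (1,0) → (0,0).
  (1,1) → (0,2).
  (2,0): now satisfied by earlier moves; stays.
Resulting grid:
+ + +
_ _ _
# # #
# # #
All satisfied now.

0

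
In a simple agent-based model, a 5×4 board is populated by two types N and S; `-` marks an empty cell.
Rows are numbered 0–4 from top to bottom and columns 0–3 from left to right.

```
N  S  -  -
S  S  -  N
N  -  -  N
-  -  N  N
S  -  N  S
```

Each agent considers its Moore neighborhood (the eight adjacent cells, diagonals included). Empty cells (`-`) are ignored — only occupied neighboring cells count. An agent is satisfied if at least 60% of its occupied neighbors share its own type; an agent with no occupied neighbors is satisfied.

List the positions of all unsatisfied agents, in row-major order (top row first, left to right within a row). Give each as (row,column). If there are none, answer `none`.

(0,0)N 0/3 not
(0,1)S 2/3 satisfied
(1,0)S 2/4 not
(1,1)S 2/4 not
(1,3)N 1/1 satisfied
(2,0)N 0/2 not
(2,3)N 3/3 satisfied
(3,2)N 3/4 satisfied
(3,3)N 3/4 satisfied
(4,0)S 0/0 satisfied
(4,2)N 2/3 satisfied
(4,3)S 0/3 not

(0,0), (1,0), (1,1), (2,0), (4,3)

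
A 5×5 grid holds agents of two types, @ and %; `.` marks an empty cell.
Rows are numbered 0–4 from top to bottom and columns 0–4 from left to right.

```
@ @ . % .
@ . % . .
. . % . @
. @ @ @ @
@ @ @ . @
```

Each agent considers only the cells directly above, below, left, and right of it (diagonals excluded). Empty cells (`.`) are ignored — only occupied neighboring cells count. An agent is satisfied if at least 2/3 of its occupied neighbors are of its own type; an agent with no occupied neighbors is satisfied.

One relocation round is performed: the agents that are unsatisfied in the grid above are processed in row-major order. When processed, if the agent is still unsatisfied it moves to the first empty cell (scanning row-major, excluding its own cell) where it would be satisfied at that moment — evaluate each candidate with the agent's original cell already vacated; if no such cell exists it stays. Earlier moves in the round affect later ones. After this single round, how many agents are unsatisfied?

1

Initially unsatisfied (in order): (2,2).
  (2,2) → (0,2).
Resulting grid:
@ @ % % .
@ . % . .
. . . . @
. @ @ @ @
@ @ @ . @
Unsatisfied now: (0,1).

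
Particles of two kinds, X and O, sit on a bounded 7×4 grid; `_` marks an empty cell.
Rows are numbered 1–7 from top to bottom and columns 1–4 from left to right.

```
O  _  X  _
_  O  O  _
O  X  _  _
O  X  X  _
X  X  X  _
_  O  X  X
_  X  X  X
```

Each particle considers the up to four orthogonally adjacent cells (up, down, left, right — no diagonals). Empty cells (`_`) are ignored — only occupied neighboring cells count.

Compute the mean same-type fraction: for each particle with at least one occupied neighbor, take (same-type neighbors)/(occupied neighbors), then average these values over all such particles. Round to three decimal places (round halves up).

(1,1)O — no occupied neighbors
(1,3)X 0/1
(2,2)O 1/2
(2,3)O 1/2
(3,1)O 1/2
(3,2)X 1/3
(4,1)O 1/3
(4,2)X 3/4
(4,3)X 2/2
(5,1)X 1/2
(5,2)X 3/4
(5,3)X 3/3
(6,2)O 0/3
(6,3)X 3/4
(6,4)X 2/2
(7,2)X 1/2
(7,3)X 3/3
(7,4)X 2/2
Sum over 17 particles: 0/1 + 1/2 + 1/2 + 1/2 + 1/3 + 1/3 + 3/4 + 2/2 + 1/2 + 3/4 + 3/3 + 0/3 + 3/4 + 2/2 + 1/2 + 3/3 + 2/2 = 125/12; mean = 125/12 ÷ 17 = 125/204 = 0.612745… → 0.613.

0.613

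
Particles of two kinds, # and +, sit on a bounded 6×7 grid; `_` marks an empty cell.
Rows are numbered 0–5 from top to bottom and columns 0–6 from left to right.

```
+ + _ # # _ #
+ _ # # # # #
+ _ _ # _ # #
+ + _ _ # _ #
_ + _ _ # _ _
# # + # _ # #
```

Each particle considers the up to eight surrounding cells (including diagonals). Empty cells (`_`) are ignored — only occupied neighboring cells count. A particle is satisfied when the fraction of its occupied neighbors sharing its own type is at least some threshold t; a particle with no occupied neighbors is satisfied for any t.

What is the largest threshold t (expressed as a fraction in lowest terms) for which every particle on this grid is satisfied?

Row 0: (0,0)+ 2/2 · (0,1)+ 2/3 · (0,3)# 4/4 · (0,4)# 4/4 · (0,6)# 2/2
Row 1: (1,0)+ 3/3 · (1,2)# 3/4 · (1,3)# 5/5 · (1,4)# 6/6 · (1,5)# 6/6 · (1,6)# 4/4
Row 2: (2,0)+ 3/3 · (2,3)# 4/4 · (2,5)# 6/6 · (2,6)# 4/4
Row 3: (3,0)+ 3/3 · (3,1)+ 3/3 · (3,4)# 3/3 · (3,6)# 2/2
Row 4: (4,1)+ 3/5 · (4,4)# 3/3
Row 5: (5,0)# 1/2 · (5,1)# 1/3 · (5,2)+ 1/3 · (5,3)# 1/2 · (5,5)# 2/2 · (5,6)# 1/1
The smallest same-type fraction is 1/3 at (5,1), which reduces to 1/3. Any threshold above that leaves this particle unsatisfied.

1/3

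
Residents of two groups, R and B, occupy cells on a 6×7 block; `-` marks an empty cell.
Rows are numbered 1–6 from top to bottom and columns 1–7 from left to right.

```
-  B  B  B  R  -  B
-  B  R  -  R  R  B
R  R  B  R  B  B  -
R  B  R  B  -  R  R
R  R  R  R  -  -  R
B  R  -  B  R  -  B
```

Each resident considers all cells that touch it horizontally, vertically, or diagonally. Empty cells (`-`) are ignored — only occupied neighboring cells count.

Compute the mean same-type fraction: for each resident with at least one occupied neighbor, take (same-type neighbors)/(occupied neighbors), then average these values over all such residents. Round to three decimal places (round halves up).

0.476

(1,2)B 2/3
(1,3)B 3/4
(1,4)B 1/4
(1,5)R 2/3
(1,7)B 1/2
(2,2)B 3/6
(2,3)R 2/7
(2,5)R 3/6
(2,6)R 2/6
(2,7)B 2/3
(3,1)R 2/4
(3,2)R 4/7
(3,3)B 3/7
(3,4)R 3/6
(3,5)B 2/6
(3,6)B 2/6
(4,1)R 4/5
(4,2)B 1/8
(4,3)R 5/8
(4,4)B 2/6
(4,6)R 2/4
(4,7)R 2/3
(5,1)R 3/5
(5,2)R 5/7
(5,3)R 4/7
(5,4)R 3/5
(5,7)R 2/3
(6,1)B 0/3
(6,2)R 3/4
(6,4)B 0/3
(6,5)R 1/2
(6,7)B 0/1
Sum over 32 residents: 2/3 + 3/4 + 1/4 + 2/3 + 1/2 + 3/6 + 2/7 + 3/6 + 2/6 + 2/3 + 2/4 + 4/7 + 3/7 + 3/6 + 2/6 + 2/6 + 4/5 + 1/8 + 5/8 + 2/6 + 2/4 + 2/3 + 3/5 + 5/7 + 4/7 + 3/5 + 2/3 + 0/3 + 3/4 + 0/3 + 1/2 + 0/1 = 320/21; mean = 320/21 ÷ 32 = 10/21 = 0.476190… → 0.476.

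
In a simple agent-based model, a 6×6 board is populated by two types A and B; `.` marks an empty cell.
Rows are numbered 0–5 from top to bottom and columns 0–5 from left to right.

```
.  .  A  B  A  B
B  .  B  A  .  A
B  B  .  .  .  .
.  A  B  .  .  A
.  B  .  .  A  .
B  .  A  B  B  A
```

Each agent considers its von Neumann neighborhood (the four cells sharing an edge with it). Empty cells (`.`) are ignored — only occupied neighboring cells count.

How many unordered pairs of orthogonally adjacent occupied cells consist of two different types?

13

Scan each occupied cell's neighbors to the right and below so each pair is counted once.
From row 0: 6 unlike of 6 pairs (running 6/6).
From row 1: 1 unlike of 2 pairs (running 7/8).
From row 2: 1 unlike of 2 pairs (running 8/10).
From row 3: 2 unlike of 2 pairs (running 10/12).
From row 4: 1 unlike of 1 pairs (running 11/13).
From row 5: 2 unlike of 3 pairs (running 13/16).
Total adjacent occupied pairs: 16; unlike-type pairs: 13.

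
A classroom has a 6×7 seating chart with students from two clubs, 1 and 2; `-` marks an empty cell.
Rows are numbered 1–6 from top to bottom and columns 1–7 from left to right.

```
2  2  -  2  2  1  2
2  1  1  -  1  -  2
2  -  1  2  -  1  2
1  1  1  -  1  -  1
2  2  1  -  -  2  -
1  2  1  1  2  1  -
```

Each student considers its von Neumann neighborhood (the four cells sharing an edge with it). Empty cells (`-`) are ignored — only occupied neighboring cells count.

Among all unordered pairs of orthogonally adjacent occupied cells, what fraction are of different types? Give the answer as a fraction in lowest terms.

Scan each occupied cell's neighbors to the right and below so each pair is counted once.
Row 1: 2(1,1)–2(1,2)= 2(1,1)–2(2,1)= 2(1,2)–1(2,2)≠ 2(1,4)–2(1,5)= 2(1,5)–1(1,6)≠ 2(1,5)–1(2,5)≠ 1(1,6)–2(1,7)≠ 2(1,7)–2(2,7)=  → 4/8 unlike.
Row 2: 2(2,1)–1(2,2)≠ 2(2,1)–2(3,1)= 1(2,2)–1(2,3)= 1(2,3)–1(3,3)= 2(2,7)–2(3,7)=  → 1/5 unlike.
Row 3: 2(3,1)–1(4,1)≠ 1(3,3)–2(3,4)≠ 1(3,3)–1(4,3)= 1(3,6)–2(3,7)≠ 2(3,7)–1(4,7)≠  → 4/5 unlike.
Row 4: 1(4,1)–1(4,2)= 1(4,1)–2(5,1)≠ 1(4,2)–1(4,3)= 1(4,2)–2(5,2)≠ 1(4,3)–1(5,3)=  → 2/5 unlike.
Row 5: 2(5,1)–2(5,2)= 2(5,1)–1(6,1)≠ 2(5,2)–1(5,3)≠ 2(5,2)–2(6,2)= 1(5,3)–1(6,3)= 2(5,6)–1(6,6)≠  → 3/6 unlike.
Row 6: 1(6,1)–2(6,2)≠ 2(6,2)–1(6,3)≠ 1(6,3)–1(6,4)= 1(6,4)–2(6,5)≠ 2(6,5)–1(6,6)≠  → 4/5 unlike.
Total adjacent occupied pairs: 34; unlike-type pairs: 18.
18/34 reduces to 9/17.

9/17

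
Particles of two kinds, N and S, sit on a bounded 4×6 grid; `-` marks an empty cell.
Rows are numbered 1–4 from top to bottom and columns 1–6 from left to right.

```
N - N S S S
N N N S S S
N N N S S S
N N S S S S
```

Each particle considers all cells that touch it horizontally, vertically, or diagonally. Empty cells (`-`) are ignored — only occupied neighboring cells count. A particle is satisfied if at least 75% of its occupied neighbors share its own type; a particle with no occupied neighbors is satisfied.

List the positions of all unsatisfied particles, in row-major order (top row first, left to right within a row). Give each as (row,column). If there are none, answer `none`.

(1,3), (1,4), (2,3), (2,4), (3,3), (4,3)

Row 1: (1,1)N 2/2 ✓ · (1,3)N 2/4 ✗ · (1,4)S 3/5 ✗ · (1,5)S 5/5 ✓ · (1,6)S 3/3 ✓
Row 2: (2,1)N 4/4 ✓ · (2,2)N 7/7 ✓ · (2,3)N 4/7 ✗ · (2,4)S 5/8 ✗ · (2,5)S 8/8 ✓ · (2,6)S 5/5 ✓
Row 3: (3,1)N 5/5 ✓ · (3,2)N 7/8 ✓ · (3,3)N 4/8 ✗ · (3,4)S 6/8 ✓ · (3,5)S 8/8 ✓ · (3,6)S 5/5 ✓
Row 4: (4,1)N 3/3 ✓ · (4,2)N 4/5 ✓ · (4,3)S 2/5 ✗ · (4,4)S 4/5 ✓ · (4,5)S 5/5 ✓ · (4,6)S 3/3 ✓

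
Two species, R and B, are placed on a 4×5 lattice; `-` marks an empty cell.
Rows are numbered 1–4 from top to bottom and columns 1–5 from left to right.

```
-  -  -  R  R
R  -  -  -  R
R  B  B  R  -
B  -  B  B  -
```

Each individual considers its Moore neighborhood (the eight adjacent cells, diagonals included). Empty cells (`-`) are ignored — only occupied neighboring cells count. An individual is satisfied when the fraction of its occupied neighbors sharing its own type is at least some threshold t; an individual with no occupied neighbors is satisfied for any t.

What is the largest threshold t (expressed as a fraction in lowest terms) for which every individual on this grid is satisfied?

1/4

(1,4)R 2/2
(1,5)R 2/2
(2,1)R 1/2
(2,5)R 3/3
(3,1)R 1/3
(3,2)B 3/5
(3,3)B 3/4
(3,4)R 1/4
(4,1)B 1/2
(4,3)B 3/4
(4,4)B 2/3
The smallest same-type fraction is 1/4 at (3,4), which reduces to 1/4. Any threshold above that leaves this individual unsatisfied.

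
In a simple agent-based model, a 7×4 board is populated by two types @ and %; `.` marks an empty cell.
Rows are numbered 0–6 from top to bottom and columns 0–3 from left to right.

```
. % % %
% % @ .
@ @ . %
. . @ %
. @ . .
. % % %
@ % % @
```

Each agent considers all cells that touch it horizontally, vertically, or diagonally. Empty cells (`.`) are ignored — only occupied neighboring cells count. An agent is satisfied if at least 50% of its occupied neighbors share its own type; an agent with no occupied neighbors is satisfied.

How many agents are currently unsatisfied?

6

(0,1)% 3/4 ✓
(0,2)% 3/4 ✓
(0,3)% 1/2 ✓
(1,0)% 2/4 ✓
(1,1)% 3/6 ✓
(1,2)@ 1/6 ✗
(2,0)@ 1/3 ✗
(2,1)@ 3/5 ✓
(2,3)% 1/3 ✗
(3,2)@ 2/4 ✓
(3,3)% 1/2 ✓
(4,1)@ 1/3 ✗
(5,1)% 3/5 ✓
(5,2)% 4/6 ✓
(5,3)% 2/3 ✓
(6,0)@ 0/2 ✗
(6,1)% 3/4 ✓
(6,2)% 4/5 ✓
(6,3)@ 0/3 ✗
Unsatisfied: (1,2), (2,0), (2,3), (4,1), (6,0), (6,3) — 6 in total.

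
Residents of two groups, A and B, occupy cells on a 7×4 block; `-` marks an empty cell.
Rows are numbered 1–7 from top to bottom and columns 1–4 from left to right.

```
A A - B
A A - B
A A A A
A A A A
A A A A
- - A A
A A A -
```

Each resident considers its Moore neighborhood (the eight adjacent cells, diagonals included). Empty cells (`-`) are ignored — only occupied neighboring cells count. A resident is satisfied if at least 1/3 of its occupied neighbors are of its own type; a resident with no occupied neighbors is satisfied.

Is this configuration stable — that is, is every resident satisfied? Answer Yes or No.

(1,1)A 3/3 ok
(1,2)A 3/3 ok
(1,4)B 1/1 ok
(2,1)A 5/5 ok
(2,2)A 6/6 ok
(2,4)B 1/3 ok
(3,1)A 5/5 ok
(3,2)A 7/7 ok
(3,3)A 6/7 ok
(3,4)A 3/4 ok
(4,1)A 5/5 ok
(4,2)A 8/8 ok
(4,3)A 8/8 ok
(4,4)A 5/5 ok
(5,1)A 3/3 ok
(5,2)A 6/6 ok
(5,3)A 7/7 ok
(5,4)A 5/5 ok
(6,3)A 6/6 ok
(6,4)A 4/4 ok
(7,1)A 1/1 ok
(7,2)A 3/3 ok
(7,3)A 3/3 ok
All meet the threshold, so the configuration is stable.

Yes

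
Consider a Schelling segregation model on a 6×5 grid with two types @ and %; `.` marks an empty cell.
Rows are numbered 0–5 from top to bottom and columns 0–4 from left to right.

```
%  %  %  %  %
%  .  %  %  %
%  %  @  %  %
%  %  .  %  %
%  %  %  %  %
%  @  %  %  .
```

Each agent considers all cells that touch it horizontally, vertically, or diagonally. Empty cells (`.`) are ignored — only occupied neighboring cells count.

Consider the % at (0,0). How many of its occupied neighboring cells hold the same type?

Occupied neighbors of (0,0): (0,1)=%, (1,0)=%.
Same type (%): 2 of 2.

2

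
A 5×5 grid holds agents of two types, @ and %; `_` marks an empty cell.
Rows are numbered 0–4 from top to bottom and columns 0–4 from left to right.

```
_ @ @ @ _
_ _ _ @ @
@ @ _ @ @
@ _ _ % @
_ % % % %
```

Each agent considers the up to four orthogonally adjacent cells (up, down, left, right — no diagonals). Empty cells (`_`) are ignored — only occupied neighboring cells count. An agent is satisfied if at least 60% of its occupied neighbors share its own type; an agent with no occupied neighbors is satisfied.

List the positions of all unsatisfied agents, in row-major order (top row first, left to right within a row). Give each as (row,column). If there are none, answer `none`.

(0,1)@ 1/1 ✓
(0,2)@ 2/2 ✓
(0,3)@ 2/2 ✓
(1,3)@ 3/3 ✓
(1,4)@ 2/2 ✓
(2,0)@ 2/2 ✓
(2,1)@ 1/1 ✓
(2,3)@ 2/3 ✓
(2,4)@ 3/3 ✓
(3,0)@ 1/1 ✓
(3,3)% 1/3 ✗
(3,4)@ 1/3 ✗
(4,1)% 1/1 ✓
(4,2)% 2/2 ✓
(4,3)% 3/3 ✓
(4,4)% 1/2 ✗

(3,3), (3,4), (4,4)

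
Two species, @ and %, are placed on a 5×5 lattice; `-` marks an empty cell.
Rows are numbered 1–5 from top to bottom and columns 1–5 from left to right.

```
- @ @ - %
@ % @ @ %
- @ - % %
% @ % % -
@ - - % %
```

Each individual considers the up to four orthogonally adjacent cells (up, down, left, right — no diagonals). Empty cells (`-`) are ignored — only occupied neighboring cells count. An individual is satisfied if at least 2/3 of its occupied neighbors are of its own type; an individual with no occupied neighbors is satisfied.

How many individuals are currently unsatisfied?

Row 1: (1,2)@ 1/2 ✗ · (1,3)@ 2/2 ✓ · (1,5)% 1/1 ✓
Row 2: (2,1)@ 0/1 ✗ · (2,2)% 0/4 ✗ · (2,3)@ 2/3 ✓ · (2,4)@ 1/3 ✗ · (2,5)% 2/3 ✓
Row 3: (3,2)@ 1/2 ✗ · (3,4)% 2/3 ✓ · (3,5)% 2/2 ✓
Row 4: (4,1)% 0/2 ✗ · (4,2)@ 1/3 ✗ · (4,3)% 1/2 ✗ · (4,4)% 3/3 ✓
Row 5: (5,1)@ 0/1 ✗ · (5,4)% 2/2 ✓ · (5,5)% 1/1 ✓
Unsatisfied: (1,2), (2,1), (2,2), (2,4), (3,2), (4,1), (4,2), (4,3), (5,1) — 9 in total.

9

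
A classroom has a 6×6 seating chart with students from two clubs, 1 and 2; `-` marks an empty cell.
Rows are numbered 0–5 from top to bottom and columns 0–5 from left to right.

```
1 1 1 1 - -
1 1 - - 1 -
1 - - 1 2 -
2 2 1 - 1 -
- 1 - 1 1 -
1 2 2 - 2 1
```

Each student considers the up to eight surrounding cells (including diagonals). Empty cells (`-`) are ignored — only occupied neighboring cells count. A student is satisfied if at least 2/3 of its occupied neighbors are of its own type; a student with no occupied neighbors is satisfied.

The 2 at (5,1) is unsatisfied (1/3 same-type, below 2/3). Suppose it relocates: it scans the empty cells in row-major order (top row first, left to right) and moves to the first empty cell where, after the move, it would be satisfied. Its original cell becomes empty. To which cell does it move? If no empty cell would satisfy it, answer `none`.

Vacating (5,1). Empty cells in order:
  (0,4): 0/2 same-type → still unsatisfied.
  (0,5): 0/1 same-type → still unsatisfied.
  (1,2): 0/5 same-type → still unsatisfied.
  (1,3): 1/5 same-type → still unsatisfied.
  (1,5): 1/2 same-type → still unsatisfied.
  (2,1): 2/6 same-type → still unsatisfied.
  (2,2): 1/4 same-type → still unsatisfied.
  (2,5): 1/3 same-type → still unsatisfied.
  (3,3): 1/6 same-type → still unsatisfied.
  (3,5): 1/3 same-type → still unsatisfied.
  (4,0): 2/4 same-type → still unsatisfied.
  (4,2): 2/5 same-type → still unsatisfied.
  (4,5): 1/4 same-type → still unsatisfied.
  (5,3): 2/4 same-type → still unsatisfied.

none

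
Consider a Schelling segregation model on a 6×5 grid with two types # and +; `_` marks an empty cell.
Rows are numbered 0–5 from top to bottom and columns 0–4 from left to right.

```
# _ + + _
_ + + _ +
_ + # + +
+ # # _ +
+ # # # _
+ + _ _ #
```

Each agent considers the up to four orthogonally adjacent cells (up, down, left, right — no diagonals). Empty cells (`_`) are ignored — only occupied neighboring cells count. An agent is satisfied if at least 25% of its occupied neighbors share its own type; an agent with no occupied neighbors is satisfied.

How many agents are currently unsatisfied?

0

(0,0)# 0/0 ✓
(0,2)+ 2/2 ✓
(0,3)+ 1/1 ✓
(1,1)+ 2/2 ✓
(1,2)+ 2/3 ✓
(1,4)+ 1/1 ✓
(2,1)+ 1/3 ✓
(2,2)# 1/4 ✓
(2,3)+ 1/2 ✓
(2,4)+ 3/3 ✓
(3,0)+ 1/2 ✓
(3,1)# 2/4 ✓
(3,2)# 3/3 ✓
(3,4)+ 1/1 ✓
(4,0)+ 2/3 ✓
(4,1)# 2/4 ✓
(4,2)# 3/3 ✓
(4,3)# 1/1 ✓
(5,0)+ 2/2 ✓
(5,1)+ 1/2 ✓
(5,4)# 0/0 ✓
Every one meets the threshold.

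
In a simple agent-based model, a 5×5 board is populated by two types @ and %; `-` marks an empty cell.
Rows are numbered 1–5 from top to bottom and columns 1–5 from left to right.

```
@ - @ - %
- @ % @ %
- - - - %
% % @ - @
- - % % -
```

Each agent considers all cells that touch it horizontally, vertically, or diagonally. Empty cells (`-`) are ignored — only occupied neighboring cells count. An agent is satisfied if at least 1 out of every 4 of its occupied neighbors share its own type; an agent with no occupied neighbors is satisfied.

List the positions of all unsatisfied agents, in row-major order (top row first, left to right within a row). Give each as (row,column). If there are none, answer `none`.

Row 1: (1,1)@ 1/1 satisfied · (1,3)@ 2/3 satisfied · (1,5)% 1/2 satisfied
Row 2: (2,2)@ 2/3 satisfied · (2,3)% 0/3 not · (2,4)@ 1/5 not · (2,5)% 2/3 satisfied
Row 3: (3,5)% 1/3 satisfied
Row 4: (4,1)% 1/1 satisfied · (4,2)% 2/3 satisfied · (4,3)@ 0/3 not · (4,5)@ 0/2 not
Row 5: (5,3)% 2/3 satisfied · (5,4)% 1/3 satisfied

(2,3), (2,4), (4,3), (4,5)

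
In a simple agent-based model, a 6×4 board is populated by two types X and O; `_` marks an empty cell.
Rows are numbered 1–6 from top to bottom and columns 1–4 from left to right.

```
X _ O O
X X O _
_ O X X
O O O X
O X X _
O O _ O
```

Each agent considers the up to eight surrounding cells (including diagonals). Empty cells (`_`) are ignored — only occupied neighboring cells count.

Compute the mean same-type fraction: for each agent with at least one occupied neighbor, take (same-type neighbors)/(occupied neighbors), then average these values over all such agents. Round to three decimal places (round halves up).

0.560

(1,1)X 2/2
(1,3)O 2/3
(1,4)O 2/2
(2,1)X 2/3
(2,2)X 3/6
(2,3)O 3/6
(3,2)O 4/7
(3,3)X 3/7
(3,4)X 2/4
(4,1)O 3/4
(4,2)O 4/7
(4,3)O 2/7
(4,4)X 3/4
(5,1)O 4/5
(5,2)X 1/7
(5,3)X 2/6
(6,1)O 2/3
(6,2)O 2/4
(6,4)O 0/1
Sum over 19 agents: 2/2 + 2/3 + 2/2 + 2/3 + 3/6 + 3/6 + 4/7 + 3/7 + 2/4 + 3/4 + 4/7 + 2/7 + 3/4 + 4/5 + 1/7 + 2/6 + 2/3 + 2/4 + 0/1 = 319/30; mean = 319/30 ÷ 19 = 319/570 = 0.559649… → 0.560.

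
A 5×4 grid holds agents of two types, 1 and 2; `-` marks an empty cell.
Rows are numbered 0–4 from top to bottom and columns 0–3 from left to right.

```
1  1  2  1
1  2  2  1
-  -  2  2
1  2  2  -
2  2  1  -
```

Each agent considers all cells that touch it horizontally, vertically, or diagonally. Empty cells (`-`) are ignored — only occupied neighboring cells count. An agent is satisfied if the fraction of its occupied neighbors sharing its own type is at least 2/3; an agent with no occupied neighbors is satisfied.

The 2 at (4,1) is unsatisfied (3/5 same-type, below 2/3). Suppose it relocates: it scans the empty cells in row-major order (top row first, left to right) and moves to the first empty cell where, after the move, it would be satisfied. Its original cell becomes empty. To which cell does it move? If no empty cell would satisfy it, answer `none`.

Vacating (4,1). Empty cells in order:
  (2,0): 2/4 same-type → still unsatisfied.
  (2,1): 5/7 same-type → satisfied — stop here.

(2,1)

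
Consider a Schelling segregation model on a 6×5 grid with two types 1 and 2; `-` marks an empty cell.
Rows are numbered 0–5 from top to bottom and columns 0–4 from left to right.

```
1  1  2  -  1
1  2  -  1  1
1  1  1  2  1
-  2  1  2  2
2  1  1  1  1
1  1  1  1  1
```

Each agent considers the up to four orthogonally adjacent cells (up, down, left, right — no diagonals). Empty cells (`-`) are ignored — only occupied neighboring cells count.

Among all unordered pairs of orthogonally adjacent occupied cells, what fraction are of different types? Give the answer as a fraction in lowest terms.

16/39

Scan each occupied cell's neighbors to the right and below so each pair is counted once.
Row 0: 1(0,0)–1(0,1)= 1(0,0)–1(1,0)= 1(0,1)–2(0,2)≠ 1(0,1)–2(1,1)≠ 1(0,4)–1(1,4)=  → 2/5 unlike.
Row 1: 1(1,0)–2(1,1)≠ 1(1,0)–1(2,0)= 2(1,1)–1(2,1)≠ 1(1,3)–1(1,4)= 1(1,3)–2(2,3)≠ 1(1,4)–1(2,4)=  → 3/6 unlike.
Row 2: 1(2,0)–1(2,1)= 1(2,1)–1(2,2)= 1(2,1)–2(3,1)≠ 1(2,2)–2(2,3)≠ 1(2,2)–1(3,2)= 2(2,3)–1(2,4)≠ 2(2,3)–2(3,3)= 1(2,4)–2(3,4)≠  → 4/8 unlike.
Row 3: 2(3,1)–1(3,2)≠ 2(3,1)–1(4,1)≠ 1(3,2)–2(3,3)≠ 1(3,2)–1(4,2)= 2(3,3)–2(3,4)= 2(3,3)–1(4,3)≠ 2(3,4)–1(4,4)≠  → 5/7 unlike.
Row 4: 2(4,0)–1(4,1)≠ 2(4,0)–1(5,0)≠ 1(4,1)–1(4,2)= 1(4,1)–1(5,1)= 1(4,2)–1(4,3)= 1(4,2)–1(5,2)= 1(4,3)–1(4,4)= 1(4,3)–1(5,3)= 1(4,4)–1(5,4)=  → 2/9 unlike.
Row 5: 1(5,0)–1(5,1)= 1(5,1)–1(5,2)= 1(5,2)–1(5,3)= 1(5,3)–1(5,4)=  → 0/4 unlike.
Total adjacent occupied pairs: 39; unlike-type pairs: 16.
16/39 is already in lowest terms.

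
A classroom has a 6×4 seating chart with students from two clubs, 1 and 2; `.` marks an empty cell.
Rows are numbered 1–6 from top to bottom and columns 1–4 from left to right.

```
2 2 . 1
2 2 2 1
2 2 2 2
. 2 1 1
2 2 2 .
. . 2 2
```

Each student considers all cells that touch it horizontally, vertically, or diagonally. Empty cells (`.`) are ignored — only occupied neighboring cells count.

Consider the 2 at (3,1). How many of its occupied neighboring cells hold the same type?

Occupied neighbors of (3,1): (2,1)=2, (2,2)=2, (3,2)=2, (4,2)=2.
Same type (2): 4 of 4.

4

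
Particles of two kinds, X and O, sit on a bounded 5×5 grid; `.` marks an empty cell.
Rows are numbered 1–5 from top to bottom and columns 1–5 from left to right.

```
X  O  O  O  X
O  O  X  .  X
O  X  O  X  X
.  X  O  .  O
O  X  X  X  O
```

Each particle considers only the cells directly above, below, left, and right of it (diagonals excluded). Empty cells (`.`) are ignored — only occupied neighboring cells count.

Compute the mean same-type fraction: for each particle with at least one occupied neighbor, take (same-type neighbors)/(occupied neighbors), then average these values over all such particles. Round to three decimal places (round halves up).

(1,1)X 0/2
(1,2)O 2/3
(1,3)O 2/3
(1,4)O 1/2
(1,5)X 1/2
(2,1)O 2/3
(2,2)O 2/4
(2,3)X 0/3
(2,5)X 2/2
(3,1)O 1/2
(3,2)X 1/4
(3,3)O 1/4
(3,4)X 1/2
(3,5)X 2/3
(4,2)X 2/3
(4,3)O 1/3
(4,5)O 1/2
(5,1)O 0/1
(5,2)X 2/3
(5,3)X 2/3
(5,4)X 1/2
(5,5)O 1/2
Sum over 22 particles: 0/2 + 2/3 + 2/3 + 1/2 + 1/2 + 2/3 + 2/4 + 0/3 + 2/2 + 1/2 + 1/4 + 1/4 + 1/2 + 2/3 + 2/3 + 1/3 + 1/2 + 0/1 + 2/3 + 2/3 + 1/2 + 1/2 = 21/2; mean = 21/2 ÷ 22 = 21/44 = 0.477272… → 0.477.

0.477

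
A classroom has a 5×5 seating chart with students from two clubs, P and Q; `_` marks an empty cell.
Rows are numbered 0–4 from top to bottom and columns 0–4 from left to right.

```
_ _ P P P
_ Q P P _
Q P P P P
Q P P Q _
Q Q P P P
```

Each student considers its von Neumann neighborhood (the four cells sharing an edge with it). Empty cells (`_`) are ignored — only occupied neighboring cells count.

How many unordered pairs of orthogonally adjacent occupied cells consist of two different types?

9

Scan each occupied cell's neighbors to the right and below so each pair is counted once.
Row 0: P(0,2)–P(0,3)= P(0,2)–P(1,2)= P(0,3)–P(0,4)= P(0,3)–P(1,3)=  → 0/4 unlike.
Row 1: Q(1,1)–P(1,2)≠ Q(1,1)–P(2,1)≠ P(1,2)–P(1,3)= P(1,2)–P(2,2)= P(1,3)–P(2,3)=  → 2/5 unlike.
Row 2: Q(2,0)–P(2,1)≠ Q(2,0)–Q(3,0)= P(2,1)–P(2,2)= P(2,1)–P(3,1)= P(2,2)–P(2,3)= P(2,2)–P(3,2)= P(2,3)–P(2,4)= P(2,3)–Q(3,3)≠  → 2/8 unlike.
Row 3: Q(3,0)–P(3,1)≠ Q(3,0)–Q(4,0)= P(3,1)–P(3,2)= P(3,1)–Q(4,1)≠ P(3,2)–Q(3,3)≠ P(3,2)–P(4,2)= Q(3,3)–P(4,3)≠  → 4/7 unlike.
Row 4: Q(4,0)–Q(4,1)= Q(4,1)–P(4,2)≠ P(4,2)–P(4,3)= P(4,3)–P(4,4)=  → 1/4 unlike.
Total adjacent occupied pairs: 28; unlike-type pairs: 9.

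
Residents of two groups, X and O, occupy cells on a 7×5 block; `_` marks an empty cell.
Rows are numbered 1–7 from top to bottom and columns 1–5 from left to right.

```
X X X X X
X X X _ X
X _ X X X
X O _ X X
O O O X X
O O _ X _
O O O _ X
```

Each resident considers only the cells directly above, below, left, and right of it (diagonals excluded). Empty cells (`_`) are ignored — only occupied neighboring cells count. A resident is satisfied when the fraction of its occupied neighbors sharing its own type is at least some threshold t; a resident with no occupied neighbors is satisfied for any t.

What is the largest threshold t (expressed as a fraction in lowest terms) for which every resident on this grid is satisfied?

Row 1: (1,1)X 2/2 · (1,2)X 3/3 · (1,3)X 3/3 · (1,4)X 2/2 · (1,5)X 2/2
Row 2: (2,1)X 3/3 · (2,2)X 3/3 · (2,3)X 3/3 · (2,5)X 2/2
Row 3: (3,1)X 2/2 · (3,3)X 2/2 · (3,4)X 3/3 · (3,5)X 3/3
Row 4: (4,1)X 1/3 · (4,2)O 1/2 · (4,4)X 3/3 · (4,5)X 3/3
Row 5: (5,1)O 2/3 · (5,2)O 4/4 · (5,3)O 1/2 · (5,4)X 3/4 · (5,5)X 2/2
Row 6: (6,1)O 3/3 · (6,2)O 3/3 · (6,4)X 1/1
Row 7: (7,1)O 2/2 · (7,2)O 3/3 · (7,3)O 1/1 · (7,5)X — no occupied neighbors
The smallest same-type fraction is 1/3 at (4,1), which reduces to 1/3. Any threshold above that leaves this resident unsatisfied.

1/3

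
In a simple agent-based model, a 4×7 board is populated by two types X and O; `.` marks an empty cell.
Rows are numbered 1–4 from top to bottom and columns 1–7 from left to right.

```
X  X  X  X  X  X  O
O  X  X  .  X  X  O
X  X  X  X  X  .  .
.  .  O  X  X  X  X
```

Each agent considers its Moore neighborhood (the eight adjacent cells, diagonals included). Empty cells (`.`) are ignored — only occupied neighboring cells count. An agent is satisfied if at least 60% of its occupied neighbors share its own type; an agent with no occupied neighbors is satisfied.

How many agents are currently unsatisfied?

Row 1: (1,1)X 2/3 ✓ · (1,2)X 4/5 ✓ · (1,3)X 4/4 ✓ · (1,4)X 4/4 ✓ · (1,5)X 4/4 ✓ · (1,6)X 3/5 ✓ · (1,7)O 1/3 ✗
Row 2: (2,1)O 0/5 ✗ · (2,2)X 7/8 ✓ · (2,3)X 7/7 ✓ · (2,5)X 6/6 ✓ · (2,6)X 4/6 ✓ · (2,7)O 1/3 ✗
Row 3: (3,1)X 2/3 ✓ · (3,2)X 4/6 ✓ · (3,3)X 5/6 ✓ · (3,4)X 6/7 ✓ · (3,5)X 6/6 ✓
Row 4: (4,3)O 0/4 ✗ · (4,4)X 4/5 ✓ · (4,5)X 4/4 ✓ · (4,6)X 3/3 ✓ · (4,7)X 1/1 ✓
Unsatisfied: (1,7), (2,1), (2,7), (4,3) — 4 in total.

4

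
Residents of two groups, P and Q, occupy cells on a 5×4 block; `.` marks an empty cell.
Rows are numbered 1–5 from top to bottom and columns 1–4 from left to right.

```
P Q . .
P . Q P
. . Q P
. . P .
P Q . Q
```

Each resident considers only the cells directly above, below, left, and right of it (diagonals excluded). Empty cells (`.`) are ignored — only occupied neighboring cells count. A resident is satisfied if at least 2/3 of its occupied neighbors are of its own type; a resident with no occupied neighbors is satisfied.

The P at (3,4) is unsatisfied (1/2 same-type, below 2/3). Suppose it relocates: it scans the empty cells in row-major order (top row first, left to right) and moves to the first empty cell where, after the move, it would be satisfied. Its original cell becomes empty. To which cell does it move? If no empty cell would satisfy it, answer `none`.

Vacating (3,4). Empty cells in order:
  (1,3): 0/2 same-type → still unsatisfied.
  (1,4): 1/1 same-type → satisfied — stop here.

(1,4)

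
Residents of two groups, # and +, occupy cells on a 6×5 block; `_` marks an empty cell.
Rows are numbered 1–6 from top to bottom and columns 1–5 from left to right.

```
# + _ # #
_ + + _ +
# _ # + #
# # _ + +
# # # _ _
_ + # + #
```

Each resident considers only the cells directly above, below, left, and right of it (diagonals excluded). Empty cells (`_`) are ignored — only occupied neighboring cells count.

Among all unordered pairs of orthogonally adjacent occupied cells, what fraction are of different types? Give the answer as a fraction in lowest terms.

11/23

Scan each occupied cell's neighbors to the right and below so each pair is counted once.
From row 1: 2 unlike of 4 pairs (running 2/4).
From row 2: 2 unlike of 3 pairs (running 4/7).
From row 3: 3 unlike of 5 pairs (running 7/12).
From row 4: 0 unlike of 4 pairs (running 7/16).
From row 5: 1 unlike of 4 pairs (running 8/20).
From row 6: 3 unlike of 3 pairs (running 11/23).
Total adjacent occupied pairs: 23; unlike-type pairs: 11.
11/23 is already in lowest terms.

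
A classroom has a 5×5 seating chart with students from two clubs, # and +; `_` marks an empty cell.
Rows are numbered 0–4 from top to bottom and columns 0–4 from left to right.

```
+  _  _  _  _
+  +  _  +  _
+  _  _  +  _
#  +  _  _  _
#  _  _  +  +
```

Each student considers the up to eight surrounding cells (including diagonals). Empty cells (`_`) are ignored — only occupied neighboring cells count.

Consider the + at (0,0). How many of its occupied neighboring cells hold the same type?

Occupied neighbors of (0,0): (1,0)=+, (1,1)=+.
Same type (+): 2 of 2.

2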